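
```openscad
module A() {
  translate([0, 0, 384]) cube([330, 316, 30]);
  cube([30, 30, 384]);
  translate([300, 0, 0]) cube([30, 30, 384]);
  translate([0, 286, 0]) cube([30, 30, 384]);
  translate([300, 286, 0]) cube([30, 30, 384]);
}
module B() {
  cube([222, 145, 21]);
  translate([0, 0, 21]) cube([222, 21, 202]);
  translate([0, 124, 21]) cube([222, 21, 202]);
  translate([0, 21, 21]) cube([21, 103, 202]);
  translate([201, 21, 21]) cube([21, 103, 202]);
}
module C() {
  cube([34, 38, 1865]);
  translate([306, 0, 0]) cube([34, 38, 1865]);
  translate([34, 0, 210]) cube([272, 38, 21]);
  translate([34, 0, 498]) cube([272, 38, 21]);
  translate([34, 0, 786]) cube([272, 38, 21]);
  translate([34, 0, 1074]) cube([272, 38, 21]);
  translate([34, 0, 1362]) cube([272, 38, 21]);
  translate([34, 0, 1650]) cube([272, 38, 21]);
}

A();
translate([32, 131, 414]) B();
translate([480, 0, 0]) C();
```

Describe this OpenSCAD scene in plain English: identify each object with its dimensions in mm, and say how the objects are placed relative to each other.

A is a simple wooden stool: a rectangular seat 330 mm (x) by 316 mm (y), 30 mm thick, top face at z = 414 mm, on four square legs, each 30×30 mm in cross-section. The legs rest on z = 0, each flush with a corner of the seat.

B is an open storage box with external size 222×145×223 mm and wall thickness 21 mm (the base is also 21 mm thick). The base covers the whole footprint; the four walls stand on the base, with the y-facing walls full-width and the x-facing walls fitting between their inner faces.

C is a wooden ladder with two side rails of 34×38 mm section and 1865 mm height, set 340 mm apart overall. Between them run 6 rectangular rungs (38 mm deep, 21 mm thick), front faces flush with the rails' −y face. The bottom of the first rung is 210 mm above the floor and each subsequent rung is 288 mm higher than the one below.

The open box is on top of the stool. The ladder is on the floor beside the stool on its +x side.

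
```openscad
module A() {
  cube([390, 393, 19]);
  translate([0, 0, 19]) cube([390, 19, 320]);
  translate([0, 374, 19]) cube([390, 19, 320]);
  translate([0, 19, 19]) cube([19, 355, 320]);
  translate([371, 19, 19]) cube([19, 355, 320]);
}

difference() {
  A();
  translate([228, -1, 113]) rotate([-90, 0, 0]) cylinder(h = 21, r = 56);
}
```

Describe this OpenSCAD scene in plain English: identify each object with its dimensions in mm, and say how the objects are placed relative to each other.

A is an open storage box with external size 390×393×339 mm and wall thickness 19 mm (the base is also 19 mm thick). The base covers the whole footprint; the four walls stand on the base, with the y-facing walls full-width and the x-facing walls fitting between their inner faces.

The open box has a circular hole of radius 56 mm through its front wall, centred at (x = 228, z = 113).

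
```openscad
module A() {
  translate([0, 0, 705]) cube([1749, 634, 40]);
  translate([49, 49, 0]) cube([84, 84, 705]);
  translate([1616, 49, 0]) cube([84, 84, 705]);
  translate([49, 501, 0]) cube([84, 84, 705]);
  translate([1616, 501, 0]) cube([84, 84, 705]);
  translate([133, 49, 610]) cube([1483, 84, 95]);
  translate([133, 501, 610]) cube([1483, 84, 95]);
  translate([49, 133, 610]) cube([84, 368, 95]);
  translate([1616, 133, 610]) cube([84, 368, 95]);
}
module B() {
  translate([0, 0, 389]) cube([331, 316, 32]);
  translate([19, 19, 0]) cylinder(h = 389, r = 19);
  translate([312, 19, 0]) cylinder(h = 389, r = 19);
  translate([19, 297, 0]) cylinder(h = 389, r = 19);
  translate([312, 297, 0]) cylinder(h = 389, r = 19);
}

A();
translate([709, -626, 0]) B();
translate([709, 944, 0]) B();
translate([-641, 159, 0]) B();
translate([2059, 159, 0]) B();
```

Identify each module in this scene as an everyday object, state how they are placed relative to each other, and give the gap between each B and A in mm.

Each stool's nearest face is 310 mm from the table's bounding box.

A is a table. B is a stool. Four stools sit around the table at the −y, +y, −x, +x sides. The gap between each stool and the table is 310 mm.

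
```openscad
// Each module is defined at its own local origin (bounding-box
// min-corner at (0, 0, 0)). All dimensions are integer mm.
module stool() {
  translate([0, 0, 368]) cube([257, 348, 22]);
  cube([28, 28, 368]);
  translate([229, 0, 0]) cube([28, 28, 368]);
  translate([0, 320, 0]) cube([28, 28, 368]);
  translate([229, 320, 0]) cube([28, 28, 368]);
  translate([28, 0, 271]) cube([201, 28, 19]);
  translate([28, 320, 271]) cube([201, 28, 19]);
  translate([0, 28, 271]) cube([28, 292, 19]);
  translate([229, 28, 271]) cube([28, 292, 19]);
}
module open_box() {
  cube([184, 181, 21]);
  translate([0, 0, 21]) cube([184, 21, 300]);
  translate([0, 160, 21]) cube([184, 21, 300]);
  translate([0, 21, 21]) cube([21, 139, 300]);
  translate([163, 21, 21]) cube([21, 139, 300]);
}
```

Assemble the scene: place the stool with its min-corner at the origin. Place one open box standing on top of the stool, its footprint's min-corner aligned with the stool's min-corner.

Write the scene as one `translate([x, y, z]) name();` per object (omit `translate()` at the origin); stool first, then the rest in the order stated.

stool();
translate([0, 0, 390]) open_box();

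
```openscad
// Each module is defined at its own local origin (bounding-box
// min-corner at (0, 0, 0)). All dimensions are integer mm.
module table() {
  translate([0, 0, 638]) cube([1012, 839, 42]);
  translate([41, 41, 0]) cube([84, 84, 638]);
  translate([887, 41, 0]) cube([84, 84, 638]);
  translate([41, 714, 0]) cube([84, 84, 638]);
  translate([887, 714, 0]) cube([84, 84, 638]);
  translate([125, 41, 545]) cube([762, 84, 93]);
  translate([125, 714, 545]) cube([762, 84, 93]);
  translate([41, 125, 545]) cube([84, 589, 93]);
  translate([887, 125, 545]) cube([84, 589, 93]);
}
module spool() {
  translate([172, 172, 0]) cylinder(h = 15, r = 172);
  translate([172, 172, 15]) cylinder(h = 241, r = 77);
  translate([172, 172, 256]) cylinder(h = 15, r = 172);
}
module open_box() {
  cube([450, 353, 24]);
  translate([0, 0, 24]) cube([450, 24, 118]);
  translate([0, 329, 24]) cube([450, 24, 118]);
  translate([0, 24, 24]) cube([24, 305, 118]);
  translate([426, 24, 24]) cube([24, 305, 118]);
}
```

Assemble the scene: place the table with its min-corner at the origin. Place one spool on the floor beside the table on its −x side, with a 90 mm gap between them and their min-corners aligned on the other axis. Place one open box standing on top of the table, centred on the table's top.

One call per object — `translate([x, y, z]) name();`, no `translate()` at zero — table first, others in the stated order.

table();
translate([-434, 0, 0]) spool();
translate([281, 243, 680]) open_box();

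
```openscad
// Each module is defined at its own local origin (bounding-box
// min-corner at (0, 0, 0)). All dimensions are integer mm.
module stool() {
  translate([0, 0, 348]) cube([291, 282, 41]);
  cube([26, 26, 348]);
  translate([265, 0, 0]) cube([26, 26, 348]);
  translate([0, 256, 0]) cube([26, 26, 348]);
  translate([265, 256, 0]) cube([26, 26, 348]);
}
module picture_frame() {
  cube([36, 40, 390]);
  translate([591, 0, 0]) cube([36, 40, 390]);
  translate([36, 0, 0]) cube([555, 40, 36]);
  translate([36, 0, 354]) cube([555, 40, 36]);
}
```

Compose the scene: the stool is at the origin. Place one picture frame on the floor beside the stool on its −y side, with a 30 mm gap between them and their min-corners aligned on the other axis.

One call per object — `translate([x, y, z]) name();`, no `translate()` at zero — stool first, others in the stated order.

stool();
translate([0, -70, 0]) picture_frame();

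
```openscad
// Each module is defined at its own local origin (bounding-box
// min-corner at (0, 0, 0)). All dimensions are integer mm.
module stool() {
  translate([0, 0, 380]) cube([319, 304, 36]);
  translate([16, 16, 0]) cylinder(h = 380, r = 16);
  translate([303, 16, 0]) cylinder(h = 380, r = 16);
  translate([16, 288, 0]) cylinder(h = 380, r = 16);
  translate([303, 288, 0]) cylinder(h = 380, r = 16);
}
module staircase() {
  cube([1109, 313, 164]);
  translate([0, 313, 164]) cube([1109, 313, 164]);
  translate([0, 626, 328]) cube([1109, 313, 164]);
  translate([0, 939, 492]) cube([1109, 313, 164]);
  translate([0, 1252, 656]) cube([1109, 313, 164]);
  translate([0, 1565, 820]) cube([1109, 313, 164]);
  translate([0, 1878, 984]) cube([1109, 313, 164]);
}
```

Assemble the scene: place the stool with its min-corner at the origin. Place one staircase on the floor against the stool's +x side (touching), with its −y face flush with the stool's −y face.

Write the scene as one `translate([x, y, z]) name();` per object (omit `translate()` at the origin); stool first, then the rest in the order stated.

stool();
translate([319, 0, 0]) staircase();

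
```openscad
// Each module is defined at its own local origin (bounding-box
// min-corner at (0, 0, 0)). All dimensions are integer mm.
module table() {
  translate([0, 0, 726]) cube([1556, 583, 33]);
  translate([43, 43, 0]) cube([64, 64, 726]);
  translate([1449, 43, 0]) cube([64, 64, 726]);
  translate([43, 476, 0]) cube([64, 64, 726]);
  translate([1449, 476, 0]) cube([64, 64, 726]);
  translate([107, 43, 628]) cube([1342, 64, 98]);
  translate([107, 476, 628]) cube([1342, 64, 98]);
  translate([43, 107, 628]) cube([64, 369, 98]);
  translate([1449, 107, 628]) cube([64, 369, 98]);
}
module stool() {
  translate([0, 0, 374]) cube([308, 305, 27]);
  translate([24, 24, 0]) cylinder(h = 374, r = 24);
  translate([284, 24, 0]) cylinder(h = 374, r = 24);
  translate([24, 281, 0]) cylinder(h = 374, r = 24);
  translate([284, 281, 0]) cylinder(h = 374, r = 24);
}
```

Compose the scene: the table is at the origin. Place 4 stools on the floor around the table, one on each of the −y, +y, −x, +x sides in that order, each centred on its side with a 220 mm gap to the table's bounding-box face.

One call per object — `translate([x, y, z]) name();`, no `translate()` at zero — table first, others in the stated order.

table();
translate([624, -525, 0]) stool();
translate([624, 803, 0]) stool();
translate([-528, 139, 0]) stool();
translate([1776, 139, 0]) stool();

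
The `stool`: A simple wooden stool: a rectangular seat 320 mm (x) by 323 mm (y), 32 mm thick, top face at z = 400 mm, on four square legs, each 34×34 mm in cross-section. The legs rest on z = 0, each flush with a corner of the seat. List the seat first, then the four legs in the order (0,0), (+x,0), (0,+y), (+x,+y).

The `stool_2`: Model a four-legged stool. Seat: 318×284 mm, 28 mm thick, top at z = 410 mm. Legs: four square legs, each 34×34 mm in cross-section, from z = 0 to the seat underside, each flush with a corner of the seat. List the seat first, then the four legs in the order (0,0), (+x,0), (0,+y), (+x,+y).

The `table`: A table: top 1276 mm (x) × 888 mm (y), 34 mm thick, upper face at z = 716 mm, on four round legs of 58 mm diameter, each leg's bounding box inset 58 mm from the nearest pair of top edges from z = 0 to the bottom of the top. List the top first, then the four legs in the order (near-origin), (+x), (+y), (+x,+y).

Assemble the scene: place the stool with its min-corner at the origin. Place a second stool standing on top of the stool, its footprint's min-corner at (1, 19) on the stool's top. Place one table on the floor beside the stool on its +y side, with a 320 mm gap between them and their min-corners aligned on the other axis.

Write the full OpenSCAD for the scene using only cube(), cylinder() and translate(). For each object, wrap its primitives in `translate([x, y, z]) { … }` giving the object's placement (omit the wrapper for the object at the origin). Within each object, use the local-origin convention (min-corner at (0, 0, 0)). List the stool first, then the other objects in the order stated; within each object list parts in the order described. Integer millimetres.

translate([0, 0, 368]) cube([320, 323, 32]);
cube([34, 34, 368]);
translate([286, 0, 0]) cube([34, 34, 368]);
translate([0, 289, 0]) cube([34, 34, 368]);
translate([286, 289, 0]) cube([34, 34, 368]);
translate([1, 19, 400]) {
  translate([0, 0, 382]) cube([318, 284, 28]);
  cube([34, 34, 382]);
  translate([284, 0, 0]) cube([34, 34, 382]);
  translate([0, 250, 0]) cube([34, 34, 382]);
  translate([284, 250, 0]) cube([34, 34, 382]);
}
translate([0, 643, 0]) {
  translate([0, 0, 682]) cube([1276, 888, 34]);
  translate([87, 87, 0]) cylinder(h = 682, r = 29);
  translate([1189, 87, 0]) cylinder(h = 682, r = 29);
  translate([87, 801, 0]) cylinder(h = 682, r = 29);
  translate([1189, 801, 0]) cylinder(h = 682, r = 29);
}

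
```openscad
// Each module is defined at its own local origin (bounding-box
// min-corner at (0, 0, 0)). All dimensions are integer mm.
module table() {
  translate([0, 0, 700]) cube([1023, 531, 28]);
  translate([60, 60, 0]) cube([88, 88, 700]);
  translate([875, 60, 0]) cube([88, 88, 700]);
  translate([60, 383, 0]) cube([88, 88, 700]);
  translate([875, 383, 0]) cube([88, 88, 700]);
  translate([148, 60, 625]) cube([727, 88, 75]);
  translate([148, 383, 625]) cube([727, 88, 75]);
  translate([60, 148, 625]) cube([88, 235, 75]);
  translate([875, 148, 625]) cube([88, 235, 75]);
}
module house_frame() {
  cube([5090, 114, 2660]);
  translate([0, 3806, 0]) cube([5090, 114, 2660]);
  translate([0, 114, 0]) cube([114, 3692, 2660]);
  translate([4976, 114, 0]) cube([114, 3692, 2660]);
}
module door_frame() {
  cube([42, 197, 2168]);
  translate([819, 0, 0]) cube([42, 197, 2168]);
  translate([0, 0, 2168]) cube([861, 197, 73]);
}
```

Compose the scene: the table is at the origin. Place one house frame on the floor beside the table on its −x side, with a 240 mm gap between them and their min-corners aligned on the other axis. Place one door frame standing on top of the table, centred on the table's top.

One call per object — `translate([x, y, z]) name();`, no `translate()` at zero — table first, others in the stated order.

table();
translate([-5330, 0, 0]) house_frame();
translate([81, 167, 728]) door_frame();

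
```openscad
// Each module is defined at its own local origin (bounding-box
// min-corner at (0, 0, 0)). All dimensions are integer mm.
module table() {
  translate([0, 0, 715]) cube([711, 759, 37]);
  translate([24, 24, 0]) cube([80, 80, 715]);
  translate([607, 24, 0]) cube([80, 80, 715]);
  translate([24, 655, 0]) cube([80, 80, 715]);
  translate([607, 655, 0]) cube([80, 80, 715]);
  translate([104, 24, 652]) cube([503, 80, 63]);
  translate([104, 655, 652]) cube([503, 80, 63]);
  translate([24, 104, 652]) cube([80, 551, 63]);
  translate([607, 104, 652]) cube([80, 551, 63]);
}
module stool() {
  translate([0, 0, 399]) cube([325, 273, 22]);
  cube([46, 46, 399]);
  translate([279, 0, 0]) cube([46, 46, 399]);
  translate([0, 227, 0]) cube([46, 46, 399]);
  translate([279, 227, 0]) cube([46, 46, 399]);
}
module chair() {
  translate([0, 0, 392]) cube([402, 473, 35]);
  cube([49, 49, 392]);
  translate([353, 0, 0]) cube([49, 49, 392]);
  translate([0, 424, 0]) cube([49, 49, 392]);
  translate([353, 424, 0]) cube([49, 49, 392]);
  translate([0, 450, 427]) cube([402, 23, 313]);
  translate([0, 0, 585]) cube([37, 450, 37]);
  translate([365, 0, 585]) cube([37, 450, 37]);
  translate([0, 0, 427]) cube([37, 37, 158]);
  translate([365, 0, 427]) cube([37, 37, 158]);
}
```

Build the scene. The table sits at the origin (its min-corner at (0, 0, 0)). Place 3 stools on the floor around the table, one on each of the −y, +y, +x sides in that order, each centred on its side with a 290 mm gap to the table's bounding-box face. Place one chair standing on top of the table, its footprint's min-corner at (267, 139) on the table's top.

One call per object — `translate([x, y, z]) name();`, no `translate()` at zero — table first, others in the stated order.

table();
translate([193, -563, 0]) stool();
translate([193, 1049, 0]) stool();
translate([1001, 243, 0]) stool();
translate([267, 139, 752]) chair();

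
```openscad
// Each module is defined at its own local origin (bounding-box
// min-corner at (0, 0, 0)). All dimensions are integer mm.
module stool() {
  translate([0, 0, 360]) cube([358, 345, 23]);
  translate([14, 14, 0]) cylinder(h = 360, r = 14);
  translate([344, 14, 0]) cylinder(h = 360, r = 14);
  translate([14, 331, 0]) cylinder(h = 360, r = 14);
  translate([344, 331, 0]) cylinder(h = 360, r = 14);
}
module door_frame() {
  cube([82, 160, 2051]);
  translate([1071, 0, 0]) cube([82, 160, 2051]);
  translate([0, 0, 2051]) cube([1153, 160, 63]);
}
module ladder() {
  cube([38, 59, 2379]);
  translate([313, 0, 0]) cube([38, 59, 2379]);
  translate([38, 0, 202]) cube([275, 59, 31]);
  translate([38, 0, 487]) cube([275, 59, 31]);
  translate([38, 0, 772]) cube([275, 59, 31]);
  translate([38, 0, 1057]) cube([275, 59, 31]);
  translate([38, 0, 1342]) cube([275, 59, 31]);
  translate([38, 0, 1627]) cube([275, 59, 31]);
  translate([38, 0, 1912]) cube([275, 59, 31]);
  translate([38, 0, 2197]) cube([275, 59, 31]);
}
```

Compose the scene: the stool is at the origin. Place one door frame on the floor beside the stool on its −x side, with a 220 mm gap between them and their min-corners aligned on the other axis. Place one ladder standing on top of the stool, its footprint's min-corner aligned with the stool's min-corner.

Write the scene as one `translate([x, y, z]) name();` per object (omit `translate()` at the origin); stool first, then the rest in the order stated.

stool();
translate([-1373, 0, 0]) door_frame();
translate([0, 0, 383]) ladder();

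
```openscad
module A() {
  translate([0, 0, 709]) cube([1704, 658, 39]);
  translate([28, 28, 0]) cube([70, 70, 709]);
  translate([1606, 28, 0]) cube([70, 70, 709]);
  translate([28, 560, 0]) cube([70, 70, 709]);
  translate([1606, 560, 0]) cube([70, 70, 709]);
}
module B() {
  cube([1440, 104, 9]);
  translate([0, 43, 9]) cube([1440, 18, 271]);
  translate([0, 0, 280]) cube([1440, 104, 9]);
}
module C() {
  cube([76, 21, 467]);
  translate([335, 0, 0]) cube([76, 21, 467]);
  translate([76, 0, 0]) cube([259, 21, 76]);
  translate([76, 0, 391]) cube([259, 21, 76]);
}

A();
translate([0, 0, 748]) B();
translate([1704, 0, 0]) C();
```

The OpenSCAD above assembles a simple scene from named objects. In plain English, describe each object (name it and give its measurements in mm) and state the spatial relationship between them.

A is a table: top 1704 mm (x) × 658 mm (y), 39 mm thick, upper face at z = 748 mm, on four 70×70 mm square legs, each inset 28 mm from the nearest pair of top edges, running from z = 0 to the bottom of the top.

B is an I-beam lying along x, 1440 mm long. Overall section height 289 mm. Two flanges 104 mm wide (y) and 9 mm thick, one on the floor and one at the top; a web 18 mm thick runs between them, centred on the flange width.

C is a rectangular picture frame lying in the x–z plane (depth along y). The opening is 259 mm wide (x) by 315 mm tall (z), surrounded by a border 76 mm wide on all four sides. The frame is 21 mm deep and is made of two full-height vertical stiles with two horizontal rails fitted between them.

The I-beam is on top of the table. The picture frame is against the table's +x side, with their −y faces flush.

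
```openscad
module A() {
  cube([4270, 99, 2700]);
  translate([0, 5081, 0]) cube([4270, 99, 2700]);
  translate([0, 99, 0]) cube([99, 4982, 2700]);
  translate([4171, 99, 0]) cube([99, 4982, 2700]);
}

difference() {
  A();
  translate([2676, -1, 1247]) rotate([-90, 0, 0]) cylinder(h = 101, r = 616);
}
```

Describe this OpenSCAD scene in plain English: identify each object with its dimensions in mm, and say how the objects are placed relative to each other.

A is a box-shaped house frame (walls only): outside footprint 4270×5180 mm, wall height 2700 mm, wall thickness 99 mm. The two y-facing walls run the full x-width; the two x-facing walls fit between the inner faces of the y-facing walls.

The house frame has a circular hole of radius 616 mm through its front wall, centred at (x = 2676, z = 1247).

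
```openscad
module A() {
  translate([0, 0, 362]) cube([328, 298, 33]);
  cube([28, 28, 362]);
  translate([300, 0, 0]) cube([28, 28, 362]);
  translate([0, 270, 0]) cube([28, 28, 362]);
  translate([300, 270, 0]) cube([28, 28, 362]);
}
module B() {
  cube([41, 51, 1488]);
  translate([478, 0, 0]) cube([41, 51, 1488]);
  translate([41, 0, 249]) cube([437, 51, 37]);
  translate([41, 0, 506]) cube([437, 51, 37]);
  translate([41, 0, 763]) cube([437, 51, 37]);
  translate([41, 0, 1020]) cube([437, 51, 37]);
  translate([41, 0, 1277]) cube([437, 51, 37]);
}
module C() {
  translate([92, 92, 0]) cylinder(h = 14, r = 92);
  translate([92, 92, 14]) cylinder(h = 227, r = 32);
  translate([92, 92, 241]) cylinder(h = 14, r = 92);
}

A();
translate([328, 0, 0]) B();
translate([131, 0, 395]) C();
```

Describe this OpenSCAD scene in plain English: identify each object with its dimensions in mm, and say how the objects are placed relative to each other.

A is a simple wooden stool: a rectangular seat 328 mm (x) by 298 mm (y), 33 mm thick, top face at z = 395 mm, on four square legs, each 28×28 mm in cross-section. The legs rest on z = 0, each flush with a corner of the seat.

B is a wooden ladder with two side rails of 41×51 mm section and 1488 mm height, set 519 mm apart overall. Between them run 5 rectangular rungs (51 mm deep, 37 mm thick), front faces flush with the rails' −y face. The bottom of the first rung is 249 mm above the floor and each subsequent rung is 257 mm higher than the one below.

C is a spool: two coaxial disc flanges of radius 92 mm and thickness 14 mm, joined by a core cylinder of radius 32 mm and height 227 mm. The lower flange rests on z = 0 and the three cylinders share a vertical axis.

The ladder is against the stool's +x side, with their −y faces flush. The spool is on top of the stool.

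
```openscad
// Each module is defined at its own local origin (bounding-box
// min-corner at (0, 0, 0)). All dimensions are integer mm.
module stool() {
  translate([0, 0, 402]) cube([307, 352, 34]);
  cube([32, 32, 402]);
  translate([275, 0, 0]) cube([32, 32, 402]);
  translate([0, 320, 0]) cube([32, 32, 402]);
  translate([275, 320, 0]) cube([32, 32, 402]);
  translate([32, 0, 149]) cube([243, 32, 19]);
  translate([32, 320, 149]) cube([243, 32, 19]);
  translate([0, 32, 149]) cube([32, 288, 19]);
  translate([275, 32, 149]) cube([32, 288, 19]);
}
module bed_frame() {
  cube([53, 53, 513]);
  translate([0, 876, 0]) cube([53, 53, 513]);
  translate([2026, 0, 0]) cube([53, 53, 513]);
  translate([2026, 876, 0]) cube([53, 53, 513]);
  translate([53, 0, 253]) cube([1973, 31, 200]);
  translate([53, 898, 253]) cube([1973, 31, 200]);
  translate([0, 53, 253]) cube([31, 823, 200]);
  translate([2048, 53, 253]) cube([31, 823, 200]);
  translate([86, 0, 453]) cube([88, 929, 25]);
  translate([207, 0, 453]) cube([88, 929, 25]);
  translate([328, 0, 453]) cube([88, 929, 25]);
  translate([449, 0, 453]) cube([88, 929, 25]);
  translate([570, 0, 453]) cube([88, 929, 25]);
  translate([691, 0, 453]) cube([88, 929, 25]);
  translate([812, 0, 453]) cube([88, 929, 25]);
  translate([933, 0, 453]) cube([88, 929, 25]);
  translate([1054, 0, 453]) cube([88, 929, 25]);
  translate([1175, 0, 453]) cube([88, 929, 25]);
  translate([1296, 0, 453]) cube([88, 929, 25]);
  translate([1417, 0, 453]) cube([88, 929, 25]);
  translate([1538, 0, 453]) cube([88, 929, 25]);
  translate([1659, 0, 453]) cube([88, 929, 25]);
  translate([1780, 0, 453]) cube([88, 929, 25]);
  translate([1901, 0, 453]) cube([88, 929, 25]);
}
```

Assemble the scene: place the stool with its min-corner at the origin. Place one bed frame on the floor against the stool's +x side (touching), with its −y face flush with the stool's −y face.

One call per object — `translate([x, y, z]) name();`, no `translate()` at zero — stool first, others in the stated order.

stool();
translate([307, 0, 0]) bed_frame();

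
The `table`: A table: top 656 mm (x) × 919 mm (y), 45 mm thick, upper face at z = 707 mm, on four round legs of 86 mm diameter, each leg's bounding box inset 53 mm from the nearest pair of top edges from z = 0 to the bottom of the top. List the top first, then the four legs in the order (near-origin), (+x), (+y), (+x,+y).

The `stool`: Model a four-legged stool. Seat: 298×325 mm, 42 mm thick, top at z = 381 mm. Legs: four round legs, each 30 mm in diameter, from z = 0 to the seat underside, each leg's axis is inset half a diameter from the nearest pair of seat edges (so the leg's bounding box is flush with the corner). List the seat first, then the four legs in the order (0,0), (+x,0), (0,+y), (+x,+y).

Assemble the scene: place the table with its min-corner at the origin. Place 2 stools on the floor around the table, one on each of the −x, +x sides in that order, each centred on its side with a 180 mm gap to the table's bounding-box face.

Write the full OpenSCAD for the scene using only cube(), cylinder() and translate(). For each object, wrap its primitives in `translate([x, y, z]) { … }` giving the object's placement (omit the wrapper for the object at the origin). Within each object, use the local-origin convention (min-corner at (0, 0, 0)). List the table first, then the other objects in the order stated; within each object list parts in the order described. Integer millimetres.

translate([0, 0, 662]) cube([656, 919, 45]);
translate([96, 96, 0]) cylinder(h = 662, r = 43);
translate([560, 96, 0]) cylinder(h = 662, r = 43);
translate([96, 823, 0]) cylinder(h = 662, r = 43);
translate([560, 823, 0]) cylinder(h = 662, r = 43);
translate([-478, 297, 0]) {
  translate([0, 0, 339]) cube([298, 325, 42]);
  translate([15, 15, 0]) cylinder(h = 339, r = 15);
  translate([283, 15, 0]) cylinder(h = 339, r = 15);
  translate([15, 310, 0]) cylinder(h = 339, r = 15);
  translate([283, 310, 0]) cylinder(h = 339, r = 15);
}
translate([836, 297, 0]) {
  translate([0, 0, 339]) cube([298, 325, 42]);
  translate([15, 15, 0]) cylinder(h = 339, r = 15);
  translate([283, 15, 0]) cylinder(h = 339, r = 15);
  translate([15, 310, 0]) cylinder(h = 339, r = 15);
  translate([283, 310, 0]) cylinder(h = 339, r = 15);
}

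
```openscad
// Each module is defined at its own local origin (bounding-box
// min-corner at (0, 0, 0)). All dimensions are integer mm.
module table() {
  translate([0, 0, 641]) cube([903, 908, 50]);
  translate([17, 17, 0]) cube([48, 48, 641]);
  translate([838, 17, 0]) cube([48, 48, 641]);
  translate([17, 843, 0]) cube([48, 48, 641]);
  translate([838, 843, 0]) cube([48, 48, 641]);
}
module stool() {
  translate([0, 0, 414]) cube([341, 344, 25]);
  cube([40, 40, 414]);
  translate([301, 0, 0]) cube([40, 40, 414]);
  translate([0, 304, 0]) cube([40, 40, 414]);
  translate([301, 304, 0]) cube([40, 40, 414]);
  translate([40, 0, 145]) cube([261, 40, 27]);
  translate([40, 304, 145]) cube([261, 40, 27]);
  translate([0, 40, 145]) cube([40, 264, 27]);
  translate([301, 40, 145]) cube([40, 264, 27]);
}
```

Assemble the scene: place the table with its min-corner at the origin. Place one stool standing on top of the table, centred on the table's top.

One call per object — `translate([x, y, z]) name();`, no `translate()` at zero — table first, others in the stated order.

table();
translate([281, 282, 691]) stool();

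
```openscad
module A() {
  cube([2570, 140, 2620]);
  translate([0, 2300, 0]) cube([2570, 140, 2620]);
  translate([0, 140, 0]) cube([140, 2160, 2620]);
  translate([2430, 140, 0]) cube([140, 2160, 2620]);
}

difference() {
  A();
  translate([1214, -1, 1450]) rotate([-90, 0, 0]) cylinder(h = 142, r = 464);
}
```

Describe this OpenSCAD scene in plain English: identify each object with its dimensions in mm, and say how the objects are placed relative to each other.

A is the wall frame of a small rectangular building: four walls, each 2620 mm tall and 140 mm thick, enclosing a footprint 2570 mm (x) by 2440 mm (y) outside-to-outside, with no floor or roof. The front and back walls (the −y and +y sides) span the full width; the two side walls fit between them.

The house frame has a circular hole of radius 464 mm through its front wall, centred at (x = 1214, z = 1450).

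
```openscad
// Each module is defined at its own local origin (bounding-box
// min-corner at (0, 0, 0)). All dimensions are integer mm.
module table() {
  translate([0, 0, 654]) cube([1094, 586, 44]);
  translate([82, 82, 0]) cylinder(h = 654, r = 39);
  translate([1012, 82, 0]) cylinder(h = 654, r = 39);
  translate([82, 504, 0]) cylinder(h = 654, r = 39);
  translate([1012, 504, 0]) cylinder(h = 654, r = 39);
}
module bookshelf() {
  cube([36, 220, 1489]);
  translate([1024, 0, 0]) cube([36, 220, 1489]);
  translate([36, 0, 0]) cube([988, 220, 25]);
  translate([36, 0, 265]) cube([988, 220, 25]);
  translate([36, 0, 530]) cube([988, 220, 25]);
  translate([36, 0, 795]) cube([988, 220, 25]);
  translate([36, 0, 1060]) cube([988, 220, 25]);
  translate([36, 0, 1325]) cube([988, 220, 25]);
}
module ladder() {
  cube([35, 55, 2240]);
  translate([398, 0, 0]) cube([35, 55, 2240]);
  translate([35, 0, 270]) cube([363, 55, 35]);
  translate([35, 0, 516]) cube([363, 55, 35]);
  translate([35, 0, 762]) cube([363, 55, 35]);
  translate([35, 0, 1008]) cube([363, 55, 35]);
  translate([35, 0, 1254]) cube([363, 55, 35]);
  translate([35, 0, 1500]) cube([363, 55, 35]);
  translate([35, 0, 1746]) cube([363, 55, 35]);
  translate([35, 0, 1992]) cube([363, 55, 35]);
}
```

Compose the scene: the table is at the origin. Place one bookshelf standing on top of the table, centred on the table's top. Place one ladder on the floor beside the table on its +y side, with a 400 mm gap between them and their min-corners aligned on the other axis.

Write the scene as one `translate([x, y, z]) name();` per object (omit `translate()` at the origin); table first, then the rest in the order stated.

table();
translate([17, 183, 698]) bookshelf();
translate([0, 986, 0]) ladder();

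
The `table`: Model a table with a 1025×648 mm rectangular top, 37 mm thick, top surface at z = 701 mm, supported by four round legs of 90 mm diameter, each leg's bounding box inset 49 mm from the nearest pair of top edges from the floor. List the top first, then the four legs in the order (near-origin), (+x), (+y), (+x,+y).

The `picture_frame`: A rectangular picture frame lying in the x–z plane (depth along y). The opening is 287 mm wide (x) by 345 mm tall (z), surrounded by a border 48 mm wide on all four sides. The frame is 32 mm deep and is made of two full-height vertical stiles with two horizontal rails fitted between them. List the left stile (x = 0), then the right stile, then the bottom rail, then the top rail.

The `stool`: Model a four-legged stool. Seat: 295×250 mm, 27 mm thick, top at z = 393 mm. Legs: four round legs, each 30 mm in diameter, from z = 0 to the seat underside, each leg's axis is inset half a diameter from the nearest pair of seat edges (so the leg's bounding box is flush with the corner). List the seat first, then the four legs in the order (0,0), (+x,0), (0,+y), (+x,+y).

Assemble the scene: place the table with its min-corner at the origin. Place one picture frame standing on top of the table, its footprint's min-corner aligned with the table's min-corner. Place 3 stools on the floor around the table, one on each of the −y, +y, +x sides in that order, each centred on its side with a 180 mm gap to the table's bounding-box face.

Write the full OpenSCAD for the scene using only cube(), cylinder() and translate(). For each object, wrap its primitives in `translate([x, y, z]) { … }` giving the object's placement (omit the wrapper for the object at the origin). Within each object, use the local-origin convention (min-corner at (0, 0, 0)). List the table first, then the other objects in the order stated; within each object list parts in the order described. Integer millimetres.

translate([0, 0, 664]) cube([1025, 648, 37]);
translate([94, 94, 0]) cylinder(h = 664, r = 45);
translate([931, 94, 0]) cylinder(h = 664, r = 45);
translate([94, 554, 0]) cylinder(h = 664, r = 45);
translate([931, 554, 0]) cylinder(h = 664, r = 45);
translate([0, 0, 701]) {
  cube([48, 32, 441]);
  translate([335, 0, 0]) cube([48, 32, 441]);
  translate([48, 0, 0]) cube([287, 32, 48]);
  translate([48, 0, 393]) cube([287, 32, 48]);
}
translate([365, -430, 0]) {
  translate([0, 0, 366]) cube([295, 250, 27]);
  translate([15, 15, 0]) cylinder(h = 366, r = 15);
  translate([280, 15, 0]) cylinder(h = 366, r = 15);
  translate([15, 235, 0]) cylinder(h = 366, r = 15);
  translate([280, 235, 0]) cylinder(h = 366, r = 15);
}
translate([365, 828, 0]) {
  translate([0, 0, 366]) cube([295, 250, 27]);
  translate([15, 15, 0]) cylinder(h = 366, r = 15);
  translate([280, 15, 0]) cylinder(h = 366, r = 15);
  translate([15, 235, 0]) cylinder(h = 366, r = 15);
  translate([280, 235, 0]) cylinder(h = 366, r = 15);
}
translate([1205, 199, 0]) {
  translate([0, 0, 366]) cube([295, 250, 27]);
  translate([15, 15, 0]) cylinder(h = 366, r = 15);
  translate([280, 15, 0]) cylinder(h = 366, r = 15);
  translate([15, 235, 0]) cylinder(h = 366, r = 15);
  translate([280, 235, 0]) cylinder(h = 366, r = 15);
}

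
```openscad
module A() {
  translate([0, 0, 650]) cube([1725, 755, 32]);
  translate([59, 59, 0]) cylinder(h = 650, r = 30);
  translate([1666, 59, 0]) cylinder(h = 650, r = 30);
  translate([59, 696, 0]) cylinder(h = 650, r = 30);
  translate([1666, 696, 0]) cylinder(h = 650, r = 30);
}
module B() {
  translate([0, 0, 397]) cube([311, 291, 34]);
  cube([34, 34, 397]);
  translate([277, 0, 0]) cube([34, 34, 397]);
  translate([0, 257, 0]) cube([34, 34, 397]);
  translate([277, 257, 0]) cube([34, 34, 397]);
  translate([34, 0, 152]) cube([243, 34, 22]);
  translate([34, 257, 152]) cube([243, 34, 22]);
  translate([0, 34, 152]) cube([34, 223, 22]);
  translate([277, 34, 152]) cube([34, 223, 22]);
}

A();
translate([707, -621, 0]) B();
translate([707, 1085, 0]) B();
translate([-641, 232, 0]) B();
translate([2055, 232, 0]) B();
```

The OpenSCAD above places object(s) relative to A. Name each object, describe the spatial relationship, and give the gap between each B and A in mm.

Each stool's nearest face is 330 mm from the table's bounding box.

A is a table. B is a stool. Four stools sit around the table at the −y, +y, −x, +x sides. The gap between each stool and the table is 330 mm.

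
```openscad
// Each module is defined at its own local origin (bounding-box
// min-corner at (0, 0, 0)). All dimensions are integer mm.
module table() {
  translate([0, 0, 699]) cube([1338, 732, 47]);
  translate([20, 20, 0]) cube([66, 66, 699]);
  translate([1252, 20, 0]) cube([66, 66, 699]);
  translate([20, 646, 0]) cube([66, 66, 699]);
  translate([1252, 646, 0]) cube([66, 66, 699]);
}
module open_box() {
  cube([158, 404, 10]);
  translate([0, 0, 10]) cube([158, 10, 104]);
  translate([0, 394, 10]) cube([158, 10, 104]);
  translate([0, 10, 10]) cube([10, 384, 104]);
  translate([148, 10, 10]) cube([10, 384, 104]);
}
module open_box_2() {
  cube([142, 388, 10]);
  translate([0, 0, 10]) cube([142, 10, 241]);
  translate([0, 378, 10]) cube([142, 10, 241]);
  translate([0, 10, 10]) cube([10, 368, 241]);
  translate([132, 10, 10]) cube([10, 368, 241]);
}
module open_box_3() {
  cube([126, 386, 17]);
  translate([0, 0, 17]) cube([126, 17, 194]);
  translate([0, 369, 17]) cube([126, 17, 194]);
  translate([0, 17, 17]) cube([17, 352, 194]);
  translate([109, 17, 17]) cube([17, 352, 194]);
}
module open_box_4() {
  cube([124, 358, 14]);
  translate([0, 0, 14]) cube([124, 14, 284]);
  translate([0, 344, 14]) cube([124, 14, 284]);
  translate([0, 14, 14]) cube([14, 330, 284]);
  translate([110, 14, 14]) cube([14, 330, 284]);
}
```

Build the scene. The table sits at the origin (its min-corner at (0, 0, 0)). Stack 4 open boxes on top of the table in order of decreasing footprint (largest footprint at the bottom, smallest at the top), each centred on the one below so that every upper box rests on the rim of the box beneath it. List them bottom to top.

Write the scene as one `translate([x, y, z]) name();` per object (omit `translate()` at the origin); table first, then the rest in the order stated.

table();
translate([590, 164, 746]) open_box();
translate([598, 172, 860]) open_box_2();
translate([606, 173, 1111]) open_box_3();
translate([607, 187, 1322]) open_box_4();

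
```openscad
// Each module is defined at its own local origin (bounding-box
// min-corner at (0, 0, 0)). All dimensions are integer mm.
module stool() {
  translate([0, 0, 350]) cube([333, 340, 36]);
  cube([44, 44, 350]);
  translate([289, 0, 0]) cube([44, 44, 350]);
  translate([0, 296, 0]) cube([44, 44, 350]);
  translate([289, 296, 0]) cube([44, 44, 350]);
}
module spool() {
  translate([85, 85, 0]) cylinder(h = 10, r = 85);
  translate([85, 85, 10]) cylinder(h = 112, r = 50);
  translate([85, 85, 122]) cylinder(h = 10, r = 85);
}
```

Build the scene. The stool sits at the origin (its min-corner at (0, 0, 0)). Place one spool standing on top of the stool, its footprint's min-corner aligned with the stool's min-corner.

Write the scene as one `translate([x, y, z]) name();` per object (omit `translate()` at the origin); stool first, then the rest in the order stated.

stool();
translate([0, 0, 386]) spool();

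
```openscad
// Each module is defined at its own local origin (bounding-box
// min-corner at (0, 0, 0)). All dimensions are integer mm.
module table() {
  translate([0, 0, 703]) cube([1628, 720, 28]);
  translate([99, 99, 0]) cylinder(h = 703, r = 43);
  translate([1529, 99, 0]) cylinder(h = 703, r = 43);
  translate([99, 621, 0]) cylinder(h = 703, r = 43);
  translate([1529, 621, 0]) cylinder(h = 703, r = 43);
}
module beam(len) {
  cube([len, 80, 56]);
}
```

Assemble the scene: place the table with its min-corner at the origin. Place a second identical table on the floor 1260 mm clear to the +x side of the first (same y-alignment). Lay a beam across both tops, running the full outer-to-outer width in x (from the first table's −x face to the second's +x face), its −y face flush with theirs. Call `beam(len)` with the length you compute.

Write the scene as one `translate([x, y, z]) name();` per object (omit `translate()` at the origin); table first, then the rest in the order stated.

table();
translate([2888, 0, 0]) table();
translate([0, 0, 731]) beam(4516);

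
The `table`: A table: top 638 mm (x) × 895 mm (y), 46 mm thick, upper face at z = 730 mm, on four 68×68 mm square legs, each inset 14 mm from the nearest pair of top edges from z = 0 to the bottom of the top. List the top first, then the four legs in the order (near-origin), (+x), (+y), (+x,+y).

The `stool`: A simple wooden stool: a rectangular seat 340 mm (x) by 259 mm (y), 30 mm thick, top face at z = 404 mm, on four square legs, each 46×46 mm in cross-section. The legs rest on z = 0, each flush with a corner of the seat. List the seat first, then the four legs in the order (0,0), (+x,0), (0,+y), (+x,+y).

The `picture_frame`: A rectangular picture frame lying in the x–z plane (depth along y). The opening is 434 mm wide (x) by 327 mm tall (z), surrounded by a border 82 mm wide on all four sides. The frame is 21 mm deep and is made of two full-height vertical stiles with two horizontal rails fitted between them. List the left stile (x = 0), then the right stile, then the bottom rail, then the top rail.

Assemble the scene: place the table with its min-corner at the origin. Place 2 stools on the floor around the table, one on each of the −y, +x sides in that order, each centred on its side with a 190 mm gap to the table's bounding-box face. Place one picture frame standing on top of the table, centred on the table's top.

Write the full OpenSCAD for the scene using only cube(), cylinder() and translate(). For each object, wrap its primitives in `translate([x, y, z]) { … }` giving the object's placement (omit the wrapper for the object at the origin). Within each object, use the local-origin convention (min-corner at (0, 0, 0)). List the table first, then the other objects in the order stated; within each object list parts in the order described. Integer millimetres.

translate([0, 0, 684]) cube([638, 895, 46]);
translate([14, 14, 0]) cube([68, 68, 684]);
translate([556, 14, 0]) cube([68, 68, 684]);
translate([14, 813, 0]) cube([68, 68, 684]);
translate([556, 813, 0]) cube([68, 68, 684]);
translate([149, -449, 0]) {
  translate([0, 0, 374]) cube([340, 259, 30]);
  cube([46, 46, 374]);
  translate([294, 0, 0]) cube([46, 46, 374]);
  translate([0, 213, 0]) cube([46, 46, 374]);
  translate([294, 213, 0]) cube([46, 46, 374]);
}
translate([828, 318, 0]) {
  translate([0, 0, 374]) cube([340, 259, 30]);
  cube([46, 46, 374]);
  translate([294, 0, 0]) cube([46, 46, 374]);
  translate([0, 213, 0]) cube([46, 46, 374]);
  translate([294, 213, 0]) cube([46, 46, 374]);
}
translate([20, 437, 730]) {
  cube([82, 21, 491]);
  translate([516, 0, 0]) cube([82, 21, 491]);
  translate([82, 0, 0]) cube([434, 21, 82]);
  translate([82, 0, 409]) cube([434, 21, 82]);
}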